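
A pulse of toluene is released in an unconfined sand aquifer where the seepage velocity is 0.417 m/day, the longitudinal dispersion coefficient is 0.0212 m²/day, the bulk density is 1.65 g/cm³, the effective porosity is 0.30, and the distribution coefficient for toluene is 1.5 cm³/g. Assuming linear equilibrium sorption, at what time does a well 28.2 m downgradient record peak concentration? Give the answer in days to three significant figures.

624 days

Retardation factor R = 1 + ρ_b·K_d/n = 1 + 1.65 × 1.5/0.30 = 9.250.
Sorption retards both mechanisms: v_R = v/R = 0.04508 m/day, D_R = D/R = 0.002292 m²/day.
Peak time from v_R²t² + 2D_R t − x² = 0: t = (√(D_R² + v_R²x²) − D_R)/v_R².
√(D_R² + v_R²x²) = √(0.002292² + 0.04508² × 28.2²) = 1.271; v_R² = 0.002032.
t = (1.271 − 0.002292)/0.002032 = 624 days.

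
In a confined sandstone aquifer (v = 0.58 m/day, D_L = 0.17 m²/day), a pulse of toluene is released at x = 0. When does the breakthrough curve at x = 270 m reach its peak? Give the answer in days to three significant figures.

465 days

For the 1D instantaneous-source solution, setting ∂C/∂t = 0 at fixed x gives v²t² + 2Dt − x² = 0, so t = (√(D² + v²x²) − D)/v².
√(D² + v²x²) = √(0.17² + 0.58² × 270²) = 156.6; v² = 0.3364.
t = (156.6 − 0.17)/0.3364 = 465 days (vs. the pure-advection estimate x/v = 466 d).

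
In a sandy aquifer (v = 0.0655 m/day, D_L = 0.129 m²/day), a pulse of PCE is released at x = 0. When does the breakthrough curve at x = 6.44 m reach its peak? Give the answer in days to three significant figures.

For the 1D instantaneous-source solution, setting ∂C/∂t = 0 at fixed x gives v²t² + 2Dt − x² = 0, so t = (√(D² + v²x²) − D)/v².
√(D² + v²x²) = √(0.129² + 0.0655² × 6.44²) = 0.4411; v² = 0.00429025.
t = (0.4411 − 0.129)/0.00429025 = 72.7 days (vs. the pure-advection estimate x/v = 98.3 d).

72.7 days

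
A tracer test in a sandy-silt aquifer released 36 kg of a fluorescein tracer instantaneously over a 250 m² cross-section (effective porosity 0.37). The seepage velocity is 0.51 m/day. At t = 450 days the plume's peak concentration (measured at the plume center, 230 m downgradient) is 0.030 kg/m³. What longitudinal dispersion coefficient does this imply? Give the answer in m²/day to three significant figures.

At the plume center C_max = M/(n_e·A·√(4πDt)), so D = M²/(4πt·(n_e·A·C_max)²).
n_e·A·C_max = 0.37 × 250 × 0.030 = 2.775 kg/m.
D = 36²/(4π × 450 × 2.775²) = 0.0298 m²/day.

0.0298 m²/day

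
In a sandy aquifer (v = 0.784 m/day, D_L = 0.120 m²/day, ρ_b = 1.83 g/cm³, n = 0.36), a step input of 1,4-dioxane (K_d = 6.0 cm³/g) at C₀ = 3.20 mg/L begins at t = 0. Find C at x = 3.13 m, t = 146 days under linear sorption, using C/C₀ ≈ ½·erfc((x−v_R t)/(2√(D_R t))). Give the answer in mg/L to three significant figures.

2.19 mg/L

Retardation factor R = 1 + ρ_b·K_d/n = 1 + 1.83 × 6.0/0.36 = 31.50.
Sorption retards both mechanisms: v_R = v/R = 0.02489 m/day, D_R = D/R = 0.003810 m²/day.
v_R·t = 0.02489 × 146 = 3.63394 m; 2√(D_R t) = 1.492 m; argument = (3.13 − 3.63394)/1.492 = -0.3378.
C = C₀ × ½·erfc(-0.3378) = 3.20 × 0.6836 = 2.19 mg/L.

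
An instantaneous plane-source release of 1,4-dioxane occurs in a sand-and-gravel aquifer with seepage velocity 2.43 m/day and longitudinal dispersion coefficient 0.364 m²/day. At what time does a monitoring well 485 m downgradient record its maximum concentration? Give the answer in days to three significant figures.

200 days

For the 1D instantaneous-source solution, setting ∂C/∂t = 0 at fixed x gives v²t² + 2Dt − x² = 0, so t = (√(D² + v²x²) − D)/v².
√(D² + v²x²) = √(0.364² + 2.43² × 485²) = 1179; v² = 5.9049.
t = (1179 − 0.364)/5.9049 = 200 days (vs. the pure-advection estimate x/v = 200 d).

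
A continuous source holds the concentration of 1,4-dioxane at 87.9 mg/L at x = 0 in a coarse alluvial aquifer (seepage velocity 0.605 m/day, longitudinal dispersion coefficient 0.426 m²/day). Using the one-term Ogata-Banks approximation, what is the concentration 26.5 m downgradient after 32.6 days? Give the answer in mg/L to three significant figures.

For a continuous step input, C/C₀ ≈ ½·erfc((x−vt)/(2√(Dt))).
vt = 0.605 × 32.6 = 19.723 m and 2√(Dt) = 2√(0.426 × 32.6) = 7.453 m.
Argument (x−vt)/(2√(Dt)) = (26.5 − 19.723)/7.453 = 0.9093; ½·erfc(0.9093) = 0.09923.
C = 87.9 × 0.09923 = 8.72 mg/L.

8.72 mg/L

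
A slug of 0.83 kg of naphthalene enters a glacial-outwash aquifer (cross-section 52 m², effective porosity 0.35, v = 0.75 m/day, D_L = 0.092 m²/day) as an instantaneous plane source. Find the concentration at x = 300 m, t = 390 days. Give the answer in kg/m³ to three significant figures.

0.00145 kg/m³

For an instantaneous plane source, C(x,t) = M/(n_e·A·√(4πDt)) · exp(−(x−vt)²/(4Dt)), with n_e·A the pore (flow) area.
Plume center vt = 0.75 × 390 = 292.5 m, so the well at 300 m is 7.5 m downgradient of the peak.
√(4πDt) = 21.23 m, giving peak height M/(n_e·A·√(4πDt)) = 0.83/(0.35 × 52 × 21.23) = 0.002148 kg/m³.
(x−vt)²/(4Dt) = (7.5)²/(4 × 0.092 × 390) = 0.3919; exp(−0.3919) = 0.6758.
C = 0.002148 × 0.6758 = 0.00145 kg/m³.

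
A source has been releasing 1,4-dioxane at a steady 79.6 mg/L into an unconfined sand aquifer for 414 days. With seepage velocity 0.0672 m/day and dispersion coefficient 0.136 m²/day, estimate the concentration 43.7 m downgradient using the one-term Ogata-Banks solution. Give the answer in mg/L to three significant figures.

5.36 mg/L

For a continuous step input, C/C₀ ≈ ½·erfc((x−vt)/(2√(Dt))).
vt = 0.0672 × 414 = 27.8208 m and 2√(Dt) = 2√(0.136 × 414) = 15.01 m.
Argument (x−vt)/(2√(Dt)) = (43.7 − 27.8208)/15.01 = 1.058; ½·erfc(1.058) = 0.06730.
C = 79.6 × 0.06730 = 5.36 mg/L.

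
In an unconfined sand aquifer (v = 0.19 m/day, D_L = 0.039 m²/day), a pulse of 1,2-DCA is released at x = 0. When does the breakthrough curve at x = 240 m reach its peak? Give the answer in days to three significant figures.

1260 days

For the 1D instantaneous-source solution, setting ∂C/∂t = 0 at fixed x gives v²t² + 2Dt − x² = 0, so t = (√(D² + v²x²) − D)/v².
√(D² + v²x²) = √(0.039² + 0.19² × 240²) = 45.60; v² = 0.0361.
t = (45.60 − 0.039)/0.0361 = 1260 days (vs. the pure-advection estimate x/v = 1260 d).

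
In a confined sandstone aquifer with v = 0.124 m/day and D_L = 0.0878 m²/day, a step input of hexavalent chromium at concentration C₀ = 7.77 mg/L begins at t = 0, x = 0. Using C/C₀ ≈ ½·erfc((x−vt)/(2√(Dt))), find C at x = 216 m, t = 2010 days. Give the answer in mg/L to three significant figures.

For a continuous step input, C/C₀ ≈ ½·erfc((x−vt)/(2√(Dt))).
vt = 0.124 × 2010 = 249.24 m and 2√(Dt) = 2√(0.0878 × 2010) = 26.57 m.
Argument (x−vt)/(2√(Dt)) = (216 − 249.24)/26.57 = -1.251; ½·erfc(-1.251) = 0.9616.
C = 7.77 × 0.9616 = 7.47 mg/L.

7.47 mg/L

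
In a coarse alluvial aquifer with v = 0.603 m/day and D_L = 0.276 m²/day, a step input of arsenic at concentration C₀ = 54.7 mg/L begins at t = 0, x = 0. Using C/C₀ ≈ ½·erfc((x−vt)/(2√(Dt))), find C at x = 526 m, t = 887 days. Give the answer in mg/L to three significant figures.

35.9 mg/L

For a continuous step input, C/C₀ ≈ ½·erfc((x−vt)/(2√(Dt))).
vt = 0.603 × 887 = 534.861 m and 2√(Dt) = 2√(0.276 × 887) = 31.29 m.
Argument (x−vt)/(2√(Dt)) = (526 − 534.861)/31.29 = -0.2832; ½·erfc(-0.2832) = 0.6556.
C = 54.7 × 0.6556 = 35.9 mg/L.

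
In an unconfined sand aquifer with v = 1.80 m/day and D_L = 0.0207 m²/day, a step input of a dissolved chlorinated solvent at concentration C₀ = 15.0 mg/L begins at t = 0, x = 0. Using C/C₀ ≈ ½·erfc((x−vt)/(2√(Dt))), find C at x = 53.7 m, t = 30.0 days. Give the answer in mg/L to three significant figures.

For a continuous step input, C/C₀ ≈ ½·erfc((x−vt)/(2√(Dt))).
vt = 1.80 × 30.0 = 54 m and 2√(Dt) = 2√(0.0207 × 30.0) = 1.576 m.
Argument (x−vt)/(2√(Dt)) = (53.7 − 54)/1.576 = -0.1904; ½·erfc(-0.1904) = 0.6061.
C = 15.0 × 0.6061 = 9.09 mg/L.

9.09 mg/L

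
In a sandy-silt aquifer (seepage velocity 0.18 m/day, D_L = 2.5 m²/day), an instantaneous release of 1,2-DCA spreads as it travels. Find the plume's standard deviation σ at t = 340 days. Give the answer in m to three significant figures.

Dispersive spreading gives a Gaussian with σ² = 2Dt; advection only shifts the center.
σ = √(2 × 2.5 × 340) = 41.2 m.

41.2 m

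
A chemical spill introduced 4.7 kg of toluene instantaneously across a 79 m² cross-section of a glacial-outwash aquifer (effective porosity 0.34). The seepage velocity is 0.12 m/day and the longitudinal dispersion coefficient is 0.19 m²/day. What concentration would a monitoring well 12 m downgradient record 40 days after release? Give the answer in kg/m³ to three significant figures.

0.00325 kg/m³

For an instantaneous plane source, C(x,t) = M/(n_e·A·√(4πDt)) · exp(−(x−vt)²/(4Dt)), with n_e·A the pore (flow) area.
Plume center vt = 0.12 × 40 = 4.8 m, so the well at 12 m is 7.2 m downgradient of the peak.
√(4πDt) = 9.773 m, giving peak height M/(n_e·A·√(4πDt)) = 4.7/(0.34 × 79 × 9.773) = 0.01790 kg/m³.
(x−vt)²/(4Dt) = (7.2)²/(4 × 0.19 × 40) = 1.705; exp(−1.705) = 0.1818.
C = 0.01790 × 0.1818 = 0.00325 kg/m³.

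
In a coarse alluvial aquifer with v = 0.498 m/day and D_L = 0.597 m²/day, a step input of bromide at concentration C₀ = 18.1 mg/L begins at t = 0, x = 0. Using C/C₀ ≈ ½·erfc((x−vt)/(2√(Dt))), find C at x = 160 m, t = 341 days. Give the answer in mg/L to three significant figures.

12.4 mg/L

For a continuous step input, C/C₀ ≈ ½·erfc((x−vt)/(2√(Dt))).
vt = 0.498 × 341 = 169.818 m and 2√(Dt) = 2√(0.597 × 341) = 28.54 m.
Argument (x−vt)/(2√(Dt)) = (160 − 169.818)/28.54 = -0.3440; ½·erfc(-0.3440) = 0.6867.
C = 18.1 × 0.6867 = 12.4 mg/L.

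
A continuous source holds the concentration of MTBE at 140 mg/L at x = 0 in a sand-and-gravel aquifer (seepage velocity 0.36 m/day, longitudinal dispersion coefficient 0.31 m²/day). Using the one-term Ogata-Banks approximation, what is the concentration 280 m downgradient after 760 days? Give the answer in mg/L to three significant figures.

53.8 mg/L

For a continuous step input, C/C₀ ≈ ½·erfc((x−vt)/(2√(Dt))).
vt = 0.36 × 760 = 273.6 m and 2√(Dt) = 2√(0.31 × 760) = 30.70 m.
Argument (x−vt)/(2√(Dt)) = (280 − 273.6)/30.70 = 0.2085; ½·erfc(0.2085) = 0.3840.
C = 140 × 0.3840 = 53.8 mg/L.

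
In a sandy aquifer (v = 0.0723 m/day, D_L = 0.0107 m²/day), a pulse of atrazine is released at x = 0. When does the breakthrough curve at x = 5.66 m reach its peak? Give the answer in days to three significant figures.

76.3 days

For the 1D instantaneous-source solution, setting ∂C/∂t = 0 at fixed x gives v²t² + 2Dt − x² = 0, so t = (√(D² + v²x²) − D)/v².
√(D² + v²x²) = √(0.0107² + 0.0723² × 5.66²) = 0.4094; v² = 0.00522729.
t = (0.4094 − 0.0107)/0.00522729 = 76.3 days (vs. the pure-advection estimate x/v = 78.3 d).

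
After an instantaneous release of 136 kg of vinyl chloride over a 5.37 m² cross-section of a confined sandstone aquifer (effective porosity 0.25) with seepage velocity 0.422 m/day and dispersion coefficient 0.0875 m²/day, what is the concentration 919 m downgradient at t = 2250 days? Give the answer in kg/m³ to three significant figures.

0.625 kg/m³

For an instantaneous plane source, C(x,t) = M/(n_e·A·√(4πDt)) · exp(−(x−vt)²/(4Dt)), with n_e·A the pore (flow) area.
Plume center vt = 0.422 × 2250 = 949.5 m, so the well at 919 m is 30.5 m upgradient of the peak.
√(4πDt) = 49.74 m, giving peak height M/(n_e·A·√(4πDt)) = 136/(0.25 × 5.37 × 49.74) = 2.037 kg/m³.
(x−vt)²/(4Dt) = (-30.5)²/(4 × 0.0875 × 2250) = 1.181; exp(−1.181) = 0.3070.
C = 2.037 × 0.3070 = 0.625 kg/m³.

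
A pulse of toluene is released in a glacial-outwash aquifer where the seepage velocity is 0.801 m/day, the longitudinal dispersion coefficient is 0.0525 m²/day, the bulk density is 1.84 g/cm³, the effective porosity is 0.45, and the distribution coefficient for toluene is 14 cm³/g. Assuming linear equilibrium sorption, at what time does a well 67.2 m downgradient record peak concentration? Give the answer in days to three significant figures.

Retardation factor R = 1 + ρ_b·K_d/n = 1 + 1.84 × 14/0.45 = 58.24.
Sorption retards both mechanisms: v_R = v/R = 0.01375 m/day, D_R = D/R = 0.0009014 m²/day.
Peak time from v_R²t² + 2D_R t − x² = 0: t = (√(D_R² + v_R²x²) − D_R)/v_R².
√(D_R² + v_R²x²) = √(0.0009014² + 0.01375² × 67.2²) = 0.9240; v_R² = 0.0001891.
t = (0.9240 − 0.0009014)/0.0001891 = 4880 days.

4880 days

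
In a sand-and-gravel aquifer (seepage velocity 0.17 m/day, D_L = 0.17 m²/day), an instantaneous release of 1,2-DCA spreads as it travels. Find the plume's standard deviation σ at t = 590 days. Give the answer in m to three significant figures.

Dispersive spreading gives a Gaussian with σ² = 2Dt; advection only shifts the center.
σ = √(2 × 0.17 × 590) = 14.2 m.

14.2 m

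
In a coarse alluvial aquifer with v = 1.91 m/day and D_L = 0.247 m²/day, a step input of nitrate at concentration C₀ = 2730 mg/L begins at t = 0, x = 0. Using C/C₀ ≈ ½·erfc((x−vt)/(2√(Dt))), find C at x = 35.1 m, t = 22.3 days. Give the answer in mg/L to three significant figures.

2700 mg/L

For a continuous step input, C/C₀ ≈ ½·erfc((x−vt)/(2√(Dt))).
vt = 1.91 × 22.3 = 42.593 m and 2√(Dt) = 2√(0.247 × 22.3) = 4.694 m.
Argument (x−vt)/(2√(Dt)) = (35.1 − 42.593)/4.694 = -1.596; ½·erfc(-1.596) = 0.9880.
C = 2730 × 0.9880 = 2700 mg/L.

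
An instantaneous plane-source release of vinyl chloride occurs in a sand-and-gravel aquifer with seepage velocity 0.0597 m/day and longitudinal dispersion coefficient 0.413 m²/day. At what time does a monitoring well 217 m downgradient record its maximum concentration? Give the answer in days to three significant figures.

3520 days

For the 1D instantaneous-source solution, setting ∂C/∂t = 0 at fixed x gives v²t² + 2Dt − x² = 0, so t = (√(D² + v²x²) − D)/v².
√(D² + v²x²) = √(0.413² + 0.0597² × 217²) = 12.96; v² = 0.00356409.
t = (12.96 − 0.413)/0.00356409 = 3520 days (vs. the pure-advection estimate x/v = 3630 d).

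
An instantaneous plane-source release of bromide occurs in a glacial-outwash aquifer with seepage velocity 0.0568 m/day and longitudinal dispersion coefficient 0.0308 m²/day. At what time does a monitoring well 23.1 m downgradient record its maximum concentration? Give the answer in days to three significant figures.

397 days

For the 1D instantaneous-source solution, setting ∂C/∂t = 0 at fixed x gives v²t² + 2Dt − x² = 0, so t = (√(D² + v²x²) − D)/v².
√(D² + v²x²) = √(0.0308² + 0.0568² × 23.1²) = 1.312; v² = 0.00322624.
t = (1.312 − 0.0308)/0.00322624 = 397 days (vs. the pure-advection estimate x/v = 407 d).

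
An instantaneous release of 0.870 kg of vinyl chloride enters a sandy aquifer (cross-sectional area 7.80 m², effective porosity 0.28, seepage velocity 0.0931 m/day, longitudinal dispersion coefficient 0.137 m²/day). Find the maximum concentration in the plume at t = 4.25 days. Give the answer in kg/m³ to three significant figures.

The peak of an instantaneous 1D plume sits at x = vt; there the Gaussian factor is 1 and C_max = M/(n_e·A·√(4πDt)), where n_e·A is the pore area the mass is dissolved in.
√(4πDt) = √(4π × 0.137 × 4.25) = 2.705 m, so C_max = 0.870/(0.28 × 7.80 × 2.705) = 0.147 kg/m³.

0.147 kg/m³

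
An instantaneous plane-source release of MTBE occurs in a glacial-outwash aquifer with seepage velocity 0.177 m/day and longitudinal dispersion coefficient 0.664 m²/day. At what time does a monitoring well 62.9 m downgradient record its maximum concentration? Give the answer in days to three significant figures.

335 days

For the 1D instantaneous-source solution, setting ∂C/∂t = 0 at fixed x gives v²t² + 2Dt − x² = 0, so t = (√(D² + v²x²) − D)/v².
√(D² + v²x²) = √(0.664² + 0.177² × 62.9²) = 11.15; v² = 0.031329.
t = (11.15 − 0.664)/0.031329 = 335 days (vs. the pure-advection estimate x/v = 355 d).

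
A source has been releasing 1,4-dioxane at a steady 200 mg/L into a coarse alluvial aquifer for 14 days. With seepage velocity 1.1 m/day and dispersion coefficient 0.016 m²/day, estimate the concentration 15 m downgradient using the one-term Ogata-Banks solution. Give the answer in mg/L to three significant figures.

145 mg/L

For a continuous step input, C/C₀ ≈ ½·erfc((x−vt)/(2√(Dt))).
vt = 1.1 × 14 = 15.4 m and 2√(Dt) = 2√(0.016 × 14) = 0.9466 m.
Argument (x−vt)/(2√(Dt)) = (15 − 15.4)/0.9466 = -0.4226; ½·erfc(-0.4226) = 0.7250.
C = 200 × 0.7250 = 145 mg/L.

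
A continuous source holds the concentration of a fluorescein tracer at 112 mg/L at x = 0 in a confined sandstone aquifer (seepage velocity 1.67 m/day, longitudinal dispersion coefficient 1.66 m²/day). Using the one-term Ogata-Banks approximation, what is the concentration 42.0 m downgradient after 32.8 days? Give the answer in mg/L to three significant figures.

99.6 mg/L

For a continuous step input, C/C₀ ≈ ½·erfc((x−vt)/(2√(Dt))).
vt = 1.67 × 32.8 = 54.776 m and 2√(Dt) = 2√(1.66 × 32.8) = 14.76 m.
Argument (x−vt)/(2√(Dt)) = (42.0 − 54.776)/14.76 = -0.8656; ½·erfc(-0.8656) = 0.8896.
C = 112 × 0.8896 = 99.6 mg/L.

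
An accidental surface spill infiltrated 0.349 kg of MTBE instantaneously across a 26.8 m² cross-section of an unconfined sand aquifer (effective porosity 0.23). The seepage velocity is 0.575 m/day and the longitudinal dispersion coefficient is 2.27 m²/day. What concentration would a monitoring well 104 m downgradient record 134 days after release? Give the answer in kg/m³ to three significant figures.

0.000504 kg/m³

For an instantaneous plane source, C(x,t) = M/(n_e·A·√(4πDt)) · exp(−(x−vt)²/(4Dt)), with n_e·A the pore (flow) area.
Plume center vt = 0.575 × 134 = 77.05 m, so the well at 104 m is 26.95 m downgradient of the peak.
√(4πDt) = 61.83 m, giving peak height M/(n_e·A·√(4πDt)) = 0.349/(0.23 × 26.8 × 61.83) = 0.0009157 kg/m³.
(x−vt)²/(4Dt) = (26.95)²/(4 × 2.27 × 134) = 0.5969; exp(−0.5969) = 0.5505.
C = 0.0009157 × 0.5505 = 0.000504 kg/m³.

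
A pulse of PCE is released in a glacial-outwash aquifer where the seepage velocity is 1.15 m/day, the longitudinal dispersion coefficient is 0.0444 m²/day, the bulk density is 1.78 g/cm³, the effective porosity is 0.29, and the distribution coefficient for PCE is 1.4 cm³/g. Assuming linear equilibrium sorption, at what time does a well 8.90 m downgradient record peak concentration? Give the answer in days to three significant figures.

Retardation factor R = 1 + ρ_b·K_d/n = 1 + 1.78 × 1.4/0.29 = 9.593.
Sorption retards both mechanisms: v_R = v/R = 0.1199 m/day, D_R = D/R = 0.004628 m²/day.
Peak time from v_R²t² + 2D_R t − x² = 0: t = (√(D_R² + v_R²x²) − D_R)/v_R².
√(D_R² + v_R²x²) = √(0.004628² + 0.1199² × 8.90²) = 1.067; v_R² = 0.01438.
t = (1.067 − 0.004628)/0.01438 = 73.9 days.

73.9 days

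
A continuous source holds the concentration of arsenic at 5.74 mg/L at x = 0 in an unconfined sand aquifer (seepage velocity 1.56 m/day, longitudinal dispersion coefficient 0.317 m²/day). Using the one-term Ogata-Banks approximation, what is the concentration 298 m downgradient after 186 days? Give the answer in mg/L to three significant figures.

1.35 mg/L

For a continuous step input, C/C₀ ≈ ½·erfc((x−vt)/(2√(Dt))).
vt = 1.56 × 186 = 290.16 m and 2√(Dt) = 2√(0.317 × 186) = 15.36 m.
Argument (x−vt)/(2√(Dt)) = (298 − 290.16)/15.36 = 0.5104; ½·erfc(0.5104) = 0.2352.
C = 5.74 × 0.2352 = 1.35 mg/L.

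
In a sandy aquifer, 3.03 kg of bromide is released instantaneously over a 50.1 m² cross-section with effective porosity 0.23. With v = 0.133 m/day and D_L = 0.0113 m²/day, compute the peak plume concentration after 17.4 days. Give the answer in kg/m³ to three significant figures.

The peak of an instantaneous 1D plume sits at x = vt; there the Gaussian factor is 1 and C_max = M/(n_e·A·√(4πDt)), where n_e·A is the pore area the mass is dissolved in.
√(4πDt) = √(4π × 0.0113 × 17.4) = 1.572 m, so C_max = 3.03/(0.23 × 50.1 × 1.572) = 0.167 kg/m³.

0.167 kg/m³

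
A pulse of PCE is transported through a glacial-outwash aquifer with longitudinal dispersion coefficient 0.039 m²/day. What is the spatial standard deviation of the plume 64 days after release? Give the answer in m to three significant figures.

Dispersive spreading gives a Gaussian with σ² = 2Dt; advection only shifts the center.
σ = √(2 × 0.039 × 64) = 2.23 m.

2.23 m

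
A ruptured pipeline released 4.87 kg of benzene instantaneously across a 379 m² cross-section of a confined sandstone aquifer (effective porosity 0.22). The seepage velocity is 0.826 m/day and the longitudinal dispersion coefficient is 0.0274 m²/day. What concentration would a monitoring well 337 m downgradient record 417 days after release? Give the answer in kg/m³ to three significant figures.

0.00145 kg/m³

For an instantaneous plane source, C(x,t) = M/(n_e·A·√(4πDt)) · exp(−(x−vt)²/(4Dt)), with n_e·A the pore (flow) area.
Plume center vt = 0.826 × 417 = 344.442 m, so the well at 337 m is 7.442 m upgradient of the peak.
√(4πDt) = 11.98 m, giving peak height M/(n_e·A·√(4πDt)) = 4.87/(0.22 × 379 × 11.98) = 0.004875 kg/m³.
(x−vt)²/(4Dt) = (-7.442)²/(4 × 0.0274 × 417) = 1.212; exp(−1.212) = 0.2976.
C = 0.004875 × 0.2976 = 0.00145 kg/m³.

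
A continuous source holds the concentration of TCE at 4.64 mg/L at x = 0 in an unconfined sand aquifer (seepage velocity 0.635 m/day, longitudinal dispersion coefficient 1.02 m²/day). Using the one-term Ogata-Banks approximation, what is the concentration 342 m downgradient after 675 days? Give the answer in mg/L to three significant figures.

For a continuous step input, C/C₀ ≈ ½·erfc((x−vt)/(2√(Dt))).
vt = 0.635 × 675 = 428.625 m and 2√(Dt) = 2√(1.02 × 675) = 52.48 m.
Argument (x−vt)/(2√(Dt)) = (342 − 428.625)/52.48 = -1.651; ½·erfc(-1.651) = 0.9902.
C = 4.64 × 0.9902 = 4.59 mg/L.

4.59 mg/L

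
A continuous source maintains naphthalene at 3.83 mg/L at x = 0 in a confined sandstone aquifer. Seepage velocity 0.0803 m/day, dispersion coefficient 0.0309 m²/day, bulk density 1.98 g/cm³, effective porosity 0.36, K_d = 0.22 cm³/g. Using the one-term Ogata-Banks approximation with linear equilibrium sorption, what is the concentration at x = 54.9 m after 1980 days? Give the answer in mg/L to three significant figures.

3.79 mg/L

Retardation factor R = 1 + ρ_b·K_d/n = 1 + 1.98 × 0.22/0.36 = 2.210.
Sorption retards both mechanisms: v_R = v/R = 0.03633 m/day, D_R = D/R = 0.01398 m²/day.
v_R·t = 0.03633 × 1980 = 71.9334 m; 2√(D_R t) = 10.52 m; argument = (54.9 − 71.9334)/10.52 = -1.619.
C = C₀ × ½·erfc(-1.619) = 3.83 × 0.9890 = 3.79 mg/L.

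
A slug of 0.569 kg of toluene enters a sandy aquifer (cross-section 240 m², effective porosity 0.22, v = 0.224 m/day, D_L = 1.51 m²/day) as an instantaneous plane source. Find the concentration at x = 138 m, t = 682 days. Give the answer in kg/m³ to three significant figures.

For an instantaneous plane source, C(x,t) = M/(n_e·A·√(4πDt)) · exp(−(x−vt)²/(4Dt)), with n_e·A the pore (flow) area.
Plume center vt = 0.224 × 682 = 152.768 m, so the well at 138 m is 14.768 m upgradient of the peak.
√(4πDt) = 113.8 m, giving peak height M/(n_e·A·√(4πDt)) = 0.569/(0.22 × 240 × 113.8) = 9.470e-05 kg/m³.
(x−vt)²/(4Dt) = (-14.768)²/(4 × 1.51 × 682) = 0.05294; exp(−0.05294) = 0.9484.
C = 9.470e-05 × 0.9484 = 8.98e-05 kg/m³.

8.98e-05 kg/m³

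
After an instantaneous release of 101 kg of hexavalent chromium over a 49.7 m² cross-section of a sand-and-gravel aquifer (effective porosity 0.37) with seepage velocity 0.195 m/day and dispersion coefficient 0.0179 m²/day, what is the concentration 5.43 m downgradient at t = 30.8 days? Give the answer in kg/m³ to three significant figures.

1.80 kg/m³

For an instantaneous plane source, C(x,t) = M/(n_e·A·√(4πDt)) · exp(−(x−vt)²/(4Dt)), with n_e·A the pore (flow) area.
Plume center vt = 0.195 × 30.8 = 6.006 m, so the well at 5.43 m is 0.576 m upgradient of the peak.
√(4πDt) = 2.632 m, giving peak height M/(n_e·A·√(4πDt)) = 101/(0.37 × 49.7 × 2.632) = 2.087 kg/m³.
(x−vt)²/(4Dt) = (-0.576)²/(4 × 0.0179 × 30.8) = 0.1504; exp(−0.1504) = 0.8604.
C = 2.087 × 0.8604 = 1.80 kg/m³.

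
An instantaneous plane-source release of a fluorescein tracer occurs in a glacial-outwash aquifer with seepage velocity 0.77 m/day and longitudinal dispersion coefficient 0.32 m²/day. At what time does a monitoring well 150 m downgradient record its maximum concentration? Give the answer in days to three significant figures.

For the 1D instantaneous-source solution, setting ∂C/∂t = 0 at fixed x gives v²t² + 2Dt − x² = 0, so t = (√(D² + v²x²) − D)/v².
√(D² + v²x²) = √(0.32² + 0.77² × 150²) = 115.5; v² = 0.5929.
t = (115.5 − 0.32)/0.5929 = 194 days (vs. the pure-advection estimate x/v = 195 d).

194 days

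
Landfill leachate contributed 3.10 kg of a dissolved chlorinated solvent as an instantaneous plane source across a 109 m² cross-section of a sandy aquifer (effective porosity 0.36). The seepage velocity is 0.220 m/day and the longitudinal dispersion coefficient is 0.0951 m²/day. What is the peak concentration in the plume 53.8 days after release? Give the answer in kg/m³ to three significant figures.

The peak of an instantaneous 1D plume sits at x = vt; there the Gaussian factor is 1 and C_max = M/(n_e·A·√(4πDt)), where n_e·A is the pore area the mass is dissolved in.
√(4πDt) = √(4π × 0.0951 × 53.8) = 8.018 m, so C_max = 3.10/(0.36 × 109 × 8.018) = 0.00985 kg/m³.

0.00985 kg/m³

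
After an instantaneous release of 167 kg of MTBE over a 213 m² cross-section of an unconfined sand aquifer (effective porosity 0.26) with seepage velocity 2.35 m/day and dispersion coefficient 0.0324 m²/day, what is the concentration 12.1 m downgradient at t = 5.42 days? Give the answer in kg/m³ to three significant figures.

For an instantaneous plane source, C(x,t) = M/(n_e·A·√(4πDt)) · exp(−(x−vt)²/(4Dt)), with n_e·A the pore (flow) area.
Plume center vt = 2.35 × 5.42 = 12.737 m, so the well at 12.1 m is 0.637 m upgradient of the peak.
√(4πDt) = 1.486 m, giving peak height M/(n_e·A·√(4πDt)) = 167/(0.26 × 213 × 1.486) = 2.029 kg/m³.
(x−vt)²/(4Dt) = (-0.637)²/(4 × 0.0324 × 5.42) = 0.5777; exp(−0.5777) = 0.5612.
C = 2.029 × 0.5612 = 1.14 kg/m³.

1.14 kg/m³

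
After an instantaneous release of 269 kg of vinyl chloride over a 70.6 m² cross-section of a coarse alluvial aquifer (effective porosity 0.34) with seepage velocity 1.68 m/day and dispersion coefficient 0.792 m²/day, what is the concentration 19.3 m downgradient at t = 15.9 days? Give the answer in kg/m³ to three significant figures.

0.299 kg/m³

For an instantaneous plane source, C(x,t) = M/(n_e·A·√(4πDt)) · exp(−(x−vt)²/(4Dt)), with n_e·A the pore (flow) area.
Plume center vt = 1.68 × 15.9 = 26.712 m, so the well at 19.3 m is 7.412 m upgradient of the peak.
√(4πDt) = 12.58 m, giving peak height M/(n_e·A·√(4πDt)) = 269/(0.34 × 70.6 × 12.58) = 0.8908 kg/m³.
(x−vt)²/(4Dt) = (-7.412)²/(4 × 0.792 × 15.9) = 1.091; exp(−1.091) = 0.3359.
C = 0.8908 × 0.3359 = 0.299 kg/m³.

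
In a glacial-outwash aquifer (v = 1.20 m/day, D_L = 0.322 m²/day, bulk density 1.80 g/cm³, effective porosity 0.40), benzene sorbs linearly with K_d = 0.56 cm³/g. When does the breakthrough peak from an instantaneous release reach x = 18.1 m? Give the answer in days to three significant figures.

Retardation factor R = 1 + ρ_b·K_d/n = 1 + 1.80 × 0.56/0.40 = 3.520.
Sorption retards both mechanisms: v_R = v/R = 0.3409 m/day, D_R = D/R = 0.09148 m²/day.
Peak time from v_R²t² + 2D_R t − x² = 0: t = (√(D_R² + v_R²x²) − D_R)/v_R².
√(D_R² + v_R²x²) = √(0.09148² + 0.3409² × 18.1²) = 6.171; v_R² = 0.1162.
t = (6.171 − 0.09148)/0.1162 = 52.3 days.

52.3 days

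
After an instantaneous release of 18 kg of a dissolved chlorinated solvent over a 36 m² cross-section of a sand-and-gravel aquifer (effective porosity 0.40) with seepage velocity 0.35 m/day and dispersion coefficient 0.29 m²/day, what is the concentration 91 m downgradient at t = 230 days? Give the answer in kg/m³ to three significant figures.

For an instantaneous plane source, C(x,t) = M/(n_e·A·√(4πDt)) · exp(−(x−vt)²/(4Dt)), with n_e·A the pore (flow) area.
Plume center vt = 0.35 × 230 = 80.5 m, so the well at 91 m is 10.5 m downgradient of the peak.
√(4πDt) = 28.95 m, giving peak height M/(n_e·A·√(4πDt)) = 18/(0.40 × 36 × 28.95) = 0.04318 kg/m³.
(x−vt)²/(4Dt) = (10.5)²/(4 × 0.29 × 230) = 0.4132; exp(−0.4132) = 0.6615.
C = 0.04318 × 0.6615 = 0.0286 kg/m³.

0.0286 kg/m³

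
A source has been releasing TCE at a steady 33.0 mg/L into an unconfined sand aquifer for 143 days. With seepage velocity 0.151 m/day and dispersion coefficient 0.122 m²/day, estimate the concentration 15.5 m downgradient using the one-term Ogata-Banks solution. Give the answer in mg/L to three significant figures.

28.0 mg/L

For a continuous step input, C/C₀ ≈ ½·erfc((x−vt)/(2√(Dt))).
vt = 0.151 × 143 = 21.593 m and 2√(Dt) = 2√(0.122 × 143) = 8.354 m.
Argument (x−vt)/(2√(Dt)) = (15.5 − 21.593)/8.354 = -0.7294; ½·erfc(-0.7294) = 0.8489.
C = 33.0 × 0.8489 = 28.0 mg/L.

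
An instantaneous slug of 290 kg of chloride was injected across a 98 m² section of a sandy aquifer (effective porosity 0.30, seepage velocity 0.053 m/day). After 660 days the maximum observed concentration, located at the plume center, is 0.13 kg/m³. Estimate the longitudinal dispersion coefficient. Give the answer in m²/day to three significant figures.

0.694 m²/day

At the plume center C_max = M/(n_e·A·√(4πDt)), so D = M²/(4πt·(n_e·A·C_max)²).
n_e·A·C_max = 0.30 × 98 × 0.13 = 3.822 kg/m.
D = 290²/(4π × 660 × 3.822²) = 0.694 m²/day.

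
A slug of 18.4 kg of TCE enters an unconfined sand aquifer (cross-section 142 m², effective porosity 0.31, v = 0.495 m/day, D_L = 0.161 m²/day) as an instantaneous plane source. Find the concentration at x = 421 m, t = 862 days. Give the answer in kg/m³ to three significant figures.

For an instantaneous plane source, C(x,t) = M/(n_e·A·√(4πDt)) · exp(−(x−vt)²/(4Dt)), with n_e·A the pore (flow) area.
Plume center vt = 0.495 × 862 = 426.69 m, so the well at 421 m is 5.69 m upgradient of the peak.
√(4πDt) = 41.76 m, giving peak height M/(n_e·A·√(4πDt)) = 18.4/(0.31 × 142 × 41.76) = 0.01001 kg/m³.
(x−vt)²/(4Dt) = (-5.69)²/(4 × 0.161 × 862) = 0.05832; exp(−0.05832) = 0.9433.
C = 0.01001 × 0.9433 = 0.00944 kg/m³.

0.00944 kg/m³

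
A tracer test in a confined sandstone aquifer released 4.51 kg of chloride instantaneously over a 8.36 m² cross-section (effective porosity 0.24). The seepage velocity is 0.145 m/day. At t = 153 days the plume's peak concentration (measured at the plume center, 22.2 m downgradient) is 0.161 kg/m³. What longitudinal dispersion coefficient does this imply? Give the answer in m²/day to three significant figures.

At the plume center C_max = M/(n_e·A·√(4πDt)), so D = M²/(4πt·(n_e·A·C_max)²).
n_e·A·C_max = 0.24 × 8.36 × 0.161 = 0.3230 kg/m.
D = 4.51²/(4π × 153 × 0.3230²) = 0.101 m²/day.

0.101 m²/day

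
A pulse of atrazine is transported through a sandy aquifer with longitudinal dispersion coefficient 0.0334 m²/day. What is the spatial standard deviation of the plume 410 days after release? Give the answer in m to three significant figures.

5.23 m

Dispersive spreading gives a Gaussian with σ² = 2Dt; advection only shifts the center.
σ = √(2 × 0.0334 × 410) = 5.23 m.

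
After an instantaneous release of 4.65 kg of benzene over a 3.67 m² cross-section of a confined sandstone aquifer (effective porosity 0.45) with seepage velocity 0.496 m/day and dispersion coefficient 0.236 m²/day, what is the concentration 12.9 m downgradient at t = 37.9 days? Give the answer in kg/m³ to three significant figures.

0.100 kg/m³

For an instantaneous plane source, C(x,t) = M/(n_e·A·√(4πDt)) · exp(−(x−vt)²/(4Dt)), with n_e·A the pore (flow) area.
Plume center vt = 0.496 × 37.9 = 18.7984 m, so the well at 12.9 m is 5.8984 m upgradient of the peak.
√(4πDt) = 10.60 m, giving peak height M/(n_e·A·√(4πDt)) = 4.65/(0.45 × 3.67 × 10.60) = 0.2656 kg/m³.
(x−vt)²/(4Dt) = (-5.8984)²/(4 × 0.236 × 37.9) = 0.9724; exp(−0.9724) = 0.3782.
C = 0.2656 × 0.3782 = 0.100 kg/m³.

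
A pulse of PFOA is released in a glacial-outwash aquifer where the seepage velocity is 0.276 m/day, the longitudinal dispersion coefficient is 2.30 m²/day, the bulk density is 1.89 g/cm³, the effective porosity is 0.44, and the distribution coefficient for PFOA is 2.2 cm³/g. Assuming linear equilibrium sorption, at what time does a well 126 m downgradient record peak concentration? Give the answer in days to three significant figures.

Retardation factor R = 1 + ρ_b·K_d/n = 1 + 1.89 × 2.2/0.44 = 10.45.
Sorption retards both mechanisms: v_R = v/R = 0.02641 m/day, D_R = D/R = 0.2201 m²/day.
Peak time from v_R²t² + 2D_R t − x² = 0: t = (√(D_R² + v_R²x²) − D_R)/v_R².
√(D_R² + v_R²x²) = √(0.2201² + 0.02641² × 126²) = 3.335; v_R² = 0.0006975.
t = (3.335 − 0.2201)/0.0006975 = 4470 days.

4470 days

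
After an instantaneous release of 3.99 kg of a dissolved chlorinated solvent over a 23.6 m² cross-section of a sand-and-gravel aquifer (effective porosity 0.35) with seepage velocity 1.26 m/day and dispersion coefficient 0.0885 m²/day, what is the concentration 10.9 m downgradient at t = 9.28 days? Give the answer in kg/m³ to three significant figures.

0.124 kg/m³

For an instantaneous plane source, C(x,t) = M/(n_e·A·√(4πDt)) · exp(−(x−vt)²/(4Dt)), with n_e·A the pore (flow) area.
Plume center vt = 1.26 × 9.28 = 11.6928 m, so the well at 10.9 m is 0.7928 m upgradient of the peak.
√(4πDt) = 3.213 m, giving peak height M/(n_e·A·√(4πDt)) = 3.99/(0.35 × 23.6 × 3.213) = 0.1503 kg/m³.
(x−vt)²/(4Dt) = (-0.7928)²/(4 × 0.0885 × 9.28) = 0.1913; exp(−0.1913) = 0.8259.
C = 0.1503 × 0.8259 = 0.124 kg/m³.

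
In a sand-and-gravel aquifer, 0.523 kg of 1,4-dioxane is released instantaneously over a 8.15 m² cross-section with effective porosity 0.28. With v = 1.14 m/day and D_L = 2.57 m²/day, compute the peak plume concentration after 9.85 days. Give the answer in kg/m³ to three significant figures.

0.0128 kg/m³

The peak of an instantaneous 1D plume sits at x = vt; there the Gaussian factor is 1 and C_max = M/(n_e·A·√(4πDt)), where n_e·A is the pore area the mass is dissolved in.
√(4πDt) = √(4π × 2.57 × 9.85) = 17.84 m, so C_max = 0.523/(0.28 × 8.15 × 17.84) = 0.0128 kg/m³.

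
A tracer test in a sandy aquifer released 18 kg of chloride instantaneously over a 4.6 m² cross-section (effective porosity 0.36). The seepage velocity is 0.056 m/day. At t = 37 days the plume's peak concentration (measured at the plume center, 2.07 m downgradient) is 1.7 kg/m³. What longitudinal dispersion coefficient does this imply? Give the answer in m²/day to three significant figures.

At the plume center C_max = M/(n_e·A·√(4πDt)), so D = M²/(4πt·(n_e·A·C_max)²).
n_e·A·C_max = 0.36 × 4.6 × 1.7 = 2.815 kg/m.
D = 18²/(4π × 37 × 2.815²) = 0.0879 m²/day.

0.0879 m²/day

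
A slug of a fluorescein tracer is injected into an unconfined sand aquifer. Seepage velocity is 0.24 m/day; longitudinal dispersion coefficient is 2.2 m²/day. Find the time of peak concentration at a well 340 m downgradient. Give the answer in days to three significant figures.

1380 days

For the 1D instantaneous-source solution, setting ∂C/∂t = 0 at fixed x gives v²t² + 2Dt − x² = 0, so t = (√(D² + v²x²) − D)/v².
√(D² + v²x²) = √(2.2² + 0.24² × 340²) = 81.63; v² = 0.0576.
t = (81.63 − 2.2)/0.0576 = 1380 days (vs. the pure-advection estimate x/v = 1420 d).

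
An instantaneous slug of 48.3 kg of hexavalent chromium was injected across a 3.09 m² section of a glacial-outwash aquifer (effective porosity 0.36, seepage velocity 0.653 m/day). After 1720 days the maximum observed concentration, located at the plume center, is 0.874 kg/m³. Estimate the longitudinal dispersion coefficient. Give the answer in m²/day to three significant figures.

At the plume center C_max = M/(n_e·A·√(4πDt)), so D = M²/(4πt·(n_e·A·C_max)²).
n_e·A·C_max = 0.36 × 3.09 × 0.874 = 0.9722 kg/m.
D = 48.3²/(4π × 1720 × 0.9722²) = 0.114 m²/day.

0.114 m²/day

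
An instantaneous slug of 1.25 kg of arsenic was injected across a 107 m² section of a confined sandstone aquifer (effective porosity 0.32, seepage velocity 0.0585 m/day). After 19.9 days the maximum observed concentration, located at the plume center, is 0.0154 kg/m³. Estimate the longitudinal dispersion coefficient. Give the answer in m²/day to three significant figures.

At the plume center C_max = M/(n_e·A·√(4πDt)), so D = M²/(4πt·(n_e·A·C_max)²).
n_e·A·C_max = 0.32 × 107 × 0.0154 = 0.5273 kg/m.
D = 1.25²/(4π × 19.9 × 0.5273²) = 0.0225 m²/day.

0.0225 m²/day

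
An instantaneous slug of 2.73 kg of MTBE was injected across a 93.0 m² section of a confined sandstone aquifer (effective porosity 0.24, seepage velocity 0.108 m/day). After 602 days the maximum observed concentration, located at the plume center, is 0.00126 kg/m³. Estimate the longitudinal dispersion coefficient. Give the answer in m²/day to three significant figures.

At the plume center C_max = M/(n_e·A·√(4πDt)), so D = M²/(4πt·(n_e·A·C_max)²).
n_e·A·C_max = 0.24 × 93.0 × 0.00126 = 0.02812 kg/m.
D = 2.73²/(4π × 602 × 0.02812²) = 1.25 m²/day.

1.25 m²/day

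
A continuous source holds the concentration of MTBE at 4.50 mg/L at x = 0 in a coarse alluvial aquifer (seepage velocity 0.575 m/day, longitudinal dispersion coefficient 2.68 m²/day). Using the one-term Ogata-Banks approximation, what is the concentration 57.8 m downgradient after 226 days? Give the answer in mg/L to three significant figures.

For a continuous step input, C/C₀ ≈ ½·erfc((x−vt)/(2√(Dt))).
vt = 0.575 × 226 = 129.95 m and 2√(Dt) = 2√(2.68 × 226) = 49.22 m.
Argument (x−vt)/(2√(Dt)) = (57.8 − 129.95)/49.22 = -1.466; ½·erfc(-1.466) = 0.9809.
C = 4.50 × 0.9809 = 4.41 mg/L.

4.41 mg/L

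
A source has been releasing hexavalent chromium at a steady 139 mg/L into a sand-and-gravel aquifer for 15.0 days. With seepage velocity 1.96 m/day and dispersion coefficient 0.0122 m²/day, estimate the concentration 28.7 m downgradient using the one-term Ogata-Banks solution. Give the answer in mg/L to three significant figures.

122 mg/L

For a continuous step input, C/C₀ ≈ ½·erfc((x−vt)/(2√(Dt))).
vt = 1.96 × 15.0 = 29.4 m and 2√(Dt) = 2√(0.0122 × 15.0) = 0.8556 m.
Argument (x−vt)/(2√(Dt)) = (28.7 − 29.4)/0.8556 = -0.8181; ½·erfc(-0.8181) = 0.8764.
C = 139 × 0.8764 = 122 mg/L.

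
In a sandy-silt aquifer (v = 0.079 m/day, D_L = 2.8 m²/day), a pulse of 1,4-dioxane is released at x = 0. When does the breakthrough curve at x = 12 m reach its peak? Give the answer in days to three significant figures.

For the 1D instantaneous-source solution, setting ∂C/∂t = 0 at fixed x gives v²t² + 2Dt − x² = 0, so t = (√(D² + v²x²) − D)/v².
√(D² + v²x²) = √(2.8² + 0.079² × 12²) = 2.956; v² = 0.006241.
t = (2.956 − 2.8)/0.006241 = 25.0 days (vs. the pure-advection estimate x/v = 152 d).

25.0 days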